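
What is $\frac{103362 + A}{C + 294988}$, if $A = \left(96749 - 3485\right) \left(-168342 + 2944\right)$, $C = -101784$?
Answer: $- \frac{7712787855}{96602} \approx -79841.0$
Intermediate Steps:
$A = -15425679072$ ($A = 93264 \left(-165398\right) = -15425679072$)
$\frac{103362 + A}{C + 294988} = \frac{103362 - 15425679072}{-101784 + 294988} = - \frac{15425575710}{193204} = \left(-15425575710\right) \frac{1}{193204} = - \frac{7712787855}{96602}$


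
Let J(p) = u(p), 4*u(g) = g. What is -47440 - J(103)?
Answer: -189863/4 ≈ -47466.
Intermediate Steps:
u(g) = g/4
J(p) = p/4
-47440 - J(103) = -47440 - 103/4 = -189863/4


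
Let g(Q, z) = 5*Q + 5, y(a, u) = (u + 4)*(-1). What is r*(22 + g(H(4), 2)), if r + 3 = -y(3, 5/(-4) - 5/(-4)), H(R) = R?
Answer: 47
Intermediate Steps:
y(a, u) = -4 - u (y(a, u) = (4 + u)*(-1) = -4 - u)
g(Q, z) = 5 + 5*Q
r = 1 (r = -3 - (-4 - (5/(-4) - 5/(-4))) = -3 - (-4 - (5*(-¼) - 5*(-¼))) = -3 - (-4 - (-5/4 + 5/4)) = -3 - (-4 - 1*0) = -3 - (-4 + 0) = -3 - 1*(-4) = -3 + 4 = 1)
r*(22 + g(H(4), 2)) = 1*(22 + (5 + 5*4)) = 1*(22 + (5 + 20)) = 1*(22 + 25) = 1*47 = 47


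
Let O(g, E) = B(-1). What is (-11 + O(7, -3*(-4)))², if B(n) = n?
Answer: 144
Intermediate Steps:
O(g, E) = -1
(-11 + O(7, -3*(-4)))² = (-11 - 1)² = (-12)² = 144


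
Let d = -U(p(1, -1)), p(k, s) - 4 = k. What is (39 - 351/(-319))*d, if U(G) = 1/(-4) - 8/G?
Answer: 118326/1595 ≈ 74.186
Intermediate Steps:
p(k, s) = 4 + k
U(G) = -1/4 - 8/G (U(G) = 1*(-1/4) - 8/G = -1/4 - 8/G)
d = 37/20 (d = -(-32 - (4 + 1))/(4*(4 + 1)) = -(-32 - 1*5)/(4*5) = -(-32 - 5)/(4*5) = -(-37)/(4*5) = -1*(-37/20) = 37/20 ≈ 1.8500)
(39 - 351/(-319))*d = (39 - 351/(-319))*(37/20) = (39 - 351*(-1/319))*(37/20) = (39 + 351/319)*(37/20) = (12792/319)*(37/20) = 118326/1595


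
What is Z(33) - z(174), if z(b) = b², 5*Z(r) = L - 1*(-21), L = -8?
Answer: -151367/5 ≈ -30273.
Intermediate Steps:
Z(r) = 13/5 (Z(r) = (-8 - 1*(-21))/5 = (-8 + 21)/5 = (⅕)*13 = 13/5)
Z(33) - z(174) = 13/5 - 1*174² = 13/5 - 1*30276 = 13/5 - 30276 = -151367/5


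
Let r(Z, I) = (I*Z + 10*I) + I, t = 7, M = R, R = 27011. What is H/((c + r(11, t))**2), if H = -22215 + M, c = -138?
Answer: 1199/64 ≈ 18.734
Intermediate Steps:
M = 27011
H = 4796 (H = -22215 + 27011 = 4796)
r(Z, I) = 11*I + I*Z (r(Z, I) = (10*I + I*Z) + I = 11*I + I*Z)
H/((c + r(11, t))**2) = 4796/((-138 + 7*(11 + 11))**2) = 4796/((-138 + 7*22)**2) = 4796/((-138 + 154)**2) = 4796/(16**2) = 4796/256 = 4796*(1/256) = 1199/64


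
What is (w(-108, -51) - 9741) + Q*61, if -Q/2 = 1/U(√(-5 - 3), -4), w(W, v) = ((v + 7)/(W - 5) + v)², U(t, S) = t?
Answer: -91675868/12769 + 61*I*√2/2 ≈ -7179.6 + 43.133*I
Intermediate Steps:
w(W, v) = (v + (7 + v)/(-5 + W))² (w(W, v) = ((7 + v)/(-5 + W) + v)² = (v + (7 + v)/(-5 + W))²)
Q = I*√2/2 (Q = -2/√(-5 - 3) = -2*(-I*√2/4) = -(-1)*I*√2/2 = I*√2/2 ≈ 0.70711*I)
(w(-108, -51) - 9741) + Q*61 = ((7 - 4*(-51) - 108*(-51))²/(-5 - 108)² - 9741) + (I*√2/2)*61 = ((7 + 204 + 5508)²/(-113)² - 9741) + 61*I*√2/2 = ((1/12769)*5719² - 9741) + 61*I*√2/2 = ((1/12769)*32706961 - 9741) + 61*I*√2/2 = (32706961/12769 - 9741) + 61*I*√2/2 = -91675868/12769 + 61*I*√2/2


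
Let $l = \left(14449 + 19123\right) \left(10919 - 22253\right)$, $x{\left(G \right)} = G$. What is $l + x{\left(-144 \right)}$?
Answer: $-380505192$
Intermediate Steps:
$l = -380505048$ ($l = 33572 \left(-11334\right) = -380505048$)
$l + x{\left(-144 \right)} = -380505048 - 144 = -380505192$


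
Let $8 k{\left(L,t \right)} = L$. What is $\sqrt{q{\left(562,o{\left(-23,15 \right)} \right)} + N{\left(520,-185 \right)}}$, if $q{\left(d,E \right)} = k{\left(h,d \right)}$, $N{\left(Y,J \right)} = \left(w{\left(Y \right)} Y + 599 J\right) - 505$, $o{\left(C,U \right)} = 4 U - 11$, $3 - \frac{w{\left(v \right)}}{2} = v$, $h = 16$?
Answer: $i \sqrt{648998} \approx 805.6 i$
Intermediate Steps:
$w{\left(v \right)} = 6 - 2 v$
$o{\left(C,U \right)} = -11 + 4 U$
$k{\left(L,t \right)} = \frac{L}{8}$
$N{\left(Y,J \right)} = -505 + 599 J + Y \left(6 - 2 Y\right)$ ($N{\left(Y,J \right)} = \left(\left(6 - 2 Y\right) Y + 599 J\right) - 505 = \left(Y \left(6 - 2 Y\right) + 599 J\right) - 505 = \left(599 J + Y \left(6 - 2 Y\right)\right) - 505 = -505 + 599 J + Y \left(6 - 2 Y\right)$)
$q{\left(d,E \right)} = 2$ ($q{\left(d,E \right)} = \frac{1}{8} \cdot 16 = 2$)
$\sqrt{q{\left(562,o{\left(-23,15 \right)} \right)} + N{\left(520,-185 \right)}} = \sqrt{2 - \left(111320 + 1040 \left(-3 + 520\right)\right)} = \sqrt{2 - \left(111320 + 537680\right)} = \sqrt{2 - 649000} = \sqrt{-648998} = i \sqrt{648998}$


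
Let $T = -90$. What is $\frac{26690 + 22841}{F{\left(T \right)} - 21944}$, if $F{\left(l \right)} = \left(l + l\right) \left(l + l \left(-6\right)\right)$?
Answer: $- \frac{49531}{102944} \approx -0.48114$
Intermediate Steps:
$F{\left(l \right)} = - 10 l^{2}$ ($F{\left(l \right)} = 2 l \left(l - 6 l\right) = 2 l \left(- 5 l\right) = - 10 l^{2}$)
$\frac{26690 + 22841}{F{\left(T \right)} - 21944} = \frac{26690 + 22841}{- 10 \left(-90\right)^{2} - 21944} = \frac{49531}{\left(-10\right) 8100 - 21944} = \frac{49531}{-81000 - 21944} = \frac{49531}{-102944} = 49531 \left(- \frac{1}{102944}\right) = - \frac{49531}{102944}$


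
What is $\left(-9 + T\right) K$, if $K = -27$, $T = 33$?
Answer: $-648$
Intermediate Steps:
$\left(-9 + T\right) K = \left(-9 + 33\right) \left(-27\right) = 24 \left(-27\right) = -648$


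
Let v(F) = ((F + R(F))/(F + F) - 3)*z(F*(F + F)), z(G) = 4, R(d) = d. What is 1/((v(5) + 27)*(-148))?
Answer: -1/2812 ≈ -0.00035562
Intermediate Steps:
v(F) = -8 (v(F) = ((F + F)/(F + F) - 3)*4 = ((2*F)/((2*F)) - 3)*4 = ((2*F)*(1/(2*F)) - 3)*4 = (1 - 3)*4 = -2*4 = -8)
1/((v(5) + 27)*(-148)) = 1/((-8 + 27)*(-148)) = 1/(19*(-148)) = 1/(-2812) = -1/2812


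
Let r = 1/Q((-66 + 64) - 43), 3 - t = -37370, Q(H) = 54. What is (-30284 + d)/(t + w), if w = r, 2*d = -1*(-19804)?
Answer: -1100628/2018143 ≈ -0.54537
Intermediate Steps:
t = 37373 (t = 3 - 1*(-37370) = 3 + 37370 = 37373)
d = 9902 (d = (-1*(-19804))/2 = (½)*19804 = 9902)
r = 1/54 ≈ 0.018519
w = 1/54 ≈ 0.018519
(-30284 + d)/(t + w) = (-30284 + 9902)/(37373 + 1/54) = -20382/2018143/54 = -20382*54/2018143 = -1100628/2018143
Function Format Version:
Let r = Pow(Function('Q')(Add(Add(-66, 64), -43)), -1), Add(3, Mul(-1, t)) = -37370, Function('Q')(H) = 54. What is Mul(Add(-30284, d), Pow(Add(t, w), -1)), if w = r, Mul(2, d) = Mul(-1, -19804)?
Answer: Rational(-1100628, 2018143) ≈ -0.54537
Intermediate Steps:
t = 37373 (t = Add(3, Mul(-1, -37370)) = Add(3, 37370) = 37373)
d = 9902 (d = Mul(Rational(1, 2), Mul(-1, -19804)) = Mul(Rational(1, 2), 19804) = 9902)
r = Rational(1, 54) (r = Pow(54, -1) = Rational(1, 54) ≈ 0.018519)
w = Rational(1, 54) ≈ 0.018519
Mul(Add(-30284, d), Pow(Add(t, w), -1)) = Mul(Add(-30284, 9902), Pow(Add(37373, Rational(1, 54)), -1)) = Mul(-20382, Pow(Rational(2018143, 54), -1)) = Mul(-20382, Rational(54, 2018143)) = Rational(-1100628, 2018143)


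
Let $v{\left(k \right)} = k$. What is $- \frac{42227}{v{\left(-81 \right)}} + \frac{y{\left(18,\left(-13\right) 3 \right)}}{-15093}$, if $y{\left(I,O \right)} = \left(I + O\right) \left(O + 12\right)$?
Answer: $\frac{23603192}{45279} \approx 521.28$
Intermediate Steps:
$y{\left(I,O \right)} = \left(12 + O\right) \left(I + O\right)$ ($y{\left(I,O \right)} = \left(I + O\right) \left(12 + O\right) = \left(12 + O\right) \left(I + O\right)$)
$- \frac{42227}{v{\left(-81 \right)}} + \frac{y{\left(18,\left(-13\right) 3 \right)}}{-15093} = - \frac{42227}{-81} + \frac{\left(\left(-13\right) 3\right)^{2} + 12 \cdot 18 + 12 \left(\left(-13\right) 3\right) + 18 \left(\left(-13\right) 3\right)}{-15093} = \left(-42227\right) \left(- \frac{1}{81}\right) + \left(\left(-39\right)^{2} + 216 + 12 \left(-39\right) + 18 \left(-39\right)\right) \left(- \frac{1}{15093}\right) = \frac{42227}{81} + \left(1521 + 216 - 468 - 702\right) \left(- \frac{1}{15093}\right) = \frac{42227}{81} + 567 \left(- \frac{1}{15093}\right) = \frac{42227}{81} - \frac{21}{559} = \frac{23603192}{45279}$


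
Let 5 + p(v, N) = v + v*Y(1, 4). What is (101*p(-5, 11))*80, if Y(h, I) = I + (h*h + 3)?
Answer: -404000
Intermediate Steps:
Y(h, I) = 3 + I + h**2 (Y(h, I) = I + (h**2 + 3) = I + (3 + h**2) = 3 + I + h**2)
p(v, N) = -5 + 9*v (p(v, N) = -5 + (v + v*(3 + 4 + 1**2)) = -5 + (v + v*(3 + 4 + 1)) = -5 + (v + v*8) = -5 + (v + 8*v) = -5 + 9*v)
(101*p(-5, 11))*80 = (101*(-5 + 9*(-5)))*80 = (101*(-5 - 45))*80 = (101*(-50))*80 = -5050*80 = -404000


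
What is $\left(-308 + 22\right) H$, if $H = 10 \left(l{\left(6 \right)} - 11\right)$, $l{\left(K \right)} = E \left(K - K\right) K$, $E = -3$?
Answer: $31460$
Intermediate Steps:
$l{\left(K \right)} = 0$ ($l{\left(K \right)} = - 3 \left(K - K\right) K = \left(-3\right) 0 K = 0 K = 0$)
$H = -110$ ($H = 10 \left(0 - 11\right) = 10 \left(-11\right) = -110$)
$\left(-308 + 22\right) H = \left(-308 + 22\right) \left(-110\right) = \left(-286\right) \left(-110\right) = 31460$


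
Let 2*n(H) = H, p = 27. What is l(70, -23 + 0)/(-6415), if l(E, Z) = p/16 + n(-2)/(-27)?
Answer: -149/554256 ≈ -0.00026883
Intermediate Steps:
n(H) = H/2
l(E, Z) = 745/432 (l(E, Z) = 27/16 + ((1/2)*(-2))/(-27) = 27*(1/16) - 1*(-1/27) = 27/16 + 1/27 = 745/432)
l(70, -23 + 0)/(-6415) = (745/432)/(-6415) = (745/432)*(-1/6415) = -149/554256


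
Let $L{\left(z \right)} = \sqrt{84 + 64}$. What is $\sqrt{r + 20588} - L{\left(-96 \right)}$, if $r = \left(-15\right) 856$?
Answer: $- 2 \sqrt{37} + 2 \sqrt{1937} \approx 75.857$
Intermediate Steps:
$L{\left(z \right)} = 2 \sqrt{37}$ ($L{\left(z \right)} = \sqrt{148} = 2 \sqrt{37}$)
$r = -12840$
$\sqrt{r + 20588} - L{\left(-96 \right)} = \sqrt{-12840 + 20588} - 2 \sqrt{37} = \sqrt{7748} - 2 \sqrt{37} = 2 \sqrt{1937} - 2 \sqrt{37} = - 2 \sqrt{37} + 2 \sqrt{1937}$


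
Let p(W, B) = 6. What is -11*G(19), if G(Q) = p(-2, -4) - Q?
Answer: 143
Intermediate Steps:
G(Q) = 6 - Q
-11*G(19) = -11*(6 - 1*19) = -11*(6 - 19) = -11*(-13) = 143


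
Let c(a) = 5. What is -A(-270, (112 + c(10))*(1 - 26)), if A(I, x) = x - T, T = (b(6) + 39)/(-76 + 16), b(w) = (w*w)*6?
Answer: 11683/4 ≈ 2920.8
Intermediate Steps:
b(w) = 6*w² (b(w) = w²*6 = 6*w²)
T = -17/4 (T = (6*6² + 39)/(-76 + 16) = (6*36 + 39)/(-60) = (216 + 39)*(-1/60) = 255*(-1/60) = -17/4 ≈ -4.2500)
A(I, x) = 17/4 + x (A(I, x) = x - 1*(-17/4) = x + 17/4 = 17/4 + x)
-A(-270, (112 + c(10))*(1 - 26)) = -(17/4 + (112 + 5)*(1 - 26)) = -(17/4 + 117*(-25)) = -(17/4 - 2925) = -1*(-11683/4) = 11683/4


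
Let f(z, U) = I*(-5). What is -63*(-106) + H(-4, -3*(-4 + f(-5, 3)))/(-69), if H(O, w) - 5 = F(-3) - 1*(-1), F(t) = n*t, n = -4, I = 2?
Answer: 153588/23 ≈ 6677.7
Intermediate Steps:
f(z, U) = -10 (f(z, U) = 2*(-5) = -10)
F(t) = -4*t
H(O, w) = 18 (H(O, w) = 5 + (-4*(-3) - 1*(-1)) = 5 + (12 + 1) = 5 + 13 = 18)
-63*(-106) + H(-4, -3*(-4 + f(-5, 3)))/(-69) = -63*(-106) + 18/(-69) = 6678 + 18*(-1/69) = 6678 - 6/23 = 153588/23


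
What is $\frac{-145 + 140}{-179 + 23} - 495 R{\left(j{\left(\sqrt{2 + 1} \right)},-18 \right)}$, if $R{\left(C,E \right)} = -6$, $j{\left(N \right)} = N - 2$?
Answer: $\frac{463325}{156} \approx 2970.0$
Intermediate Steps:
$j{\left(N \right)} = -2 + N$
$\frac{-145 + 140}{-179 + 23} - 495 R{\left(j{\left(\sqrt{2 + 1} \right)},-18 \right)} = \frac{-145 + 140}{-179 + 23} - -2970 = - \frac{5}{-156} + 2970 = \left(-5\right) \left(- \frac{1}{156}\right) + 2970 = \frac{5}{156} + 2970 = \frac{463325}{156}$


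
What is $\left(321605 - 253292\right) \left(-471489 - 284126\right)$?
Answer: $-51618327495$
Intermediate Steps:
$\left(321605 - 253292\right) \left(-471489 - 284126\right) = 68313 \left(-471489 - 284126\right) = 68313 \left(-755615\right) = -51618327495$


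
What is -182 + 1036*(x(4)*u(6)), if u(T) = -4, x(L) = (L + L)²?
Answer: -265398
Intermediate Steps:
x(L) = 4*L² (x(L) = (2*L)² = 4*L²)
-182 + 1036*(x(4)*u(6)) = -182 + 1036*((4*4²)*(-4)) = -182 + 1036*((4*16)*(-4)) = -182 + 1036*(64*(-4)) = -182 + 1036*(-256) = -182 - 265216 = -265398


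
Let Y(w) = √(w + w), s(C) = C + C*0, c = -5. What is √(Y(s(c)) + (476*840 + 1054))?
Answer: √(400894 + I*√10) ≈ 633.16 + 0.003*I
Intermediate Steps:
s(C) = C (s(C) = C + 0 = C)
Y(w) = √2*√w (Y(w) = √(2*w) = √2*√w)
√(Y(s(c)) + (476*840 + 1054)) = √(√2*√(-5) + (476*840 + 1054)) = √(√2*(I*√5) + (399840 + 1054)) = √(I*√10 + 400894) = √(400894 + I*√10)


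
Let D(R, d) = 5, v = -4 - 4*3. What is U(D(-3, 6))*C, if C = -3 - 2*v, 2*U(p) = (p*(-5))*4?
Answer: -1450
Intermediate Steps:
v = -16 (v = -4 - 12 = -16)
U(p) = -10*p (U(p) = ((p*(-5))*4)/2 = (-5*p*4)/2 = (-20*p)/2 = -10*p)
C = 29 (C = -3 - 2*(-16) = -3 + 32 = 29)
U(D(-3, 6))*C = -10*5*29 = -50*29 = -1450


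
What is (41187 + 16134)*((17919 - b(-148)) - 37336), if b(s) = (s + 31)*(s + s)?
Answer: -3098142729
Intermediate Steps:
b(s) = 2*s*(31 + s) (b(s) = (31 + s)*(2*s) = 2*s*(31 + s))
(41187 + 16134)*((17919 - b(-148)) - 37336) = (41187 + 16134)*((17919 - 2*(-148)*(31 - 148)) - 37336) = 57321*((17919 - 2*(-148)*(-117)) - 37336) = 57321*((17919 - 1*34632) - 37336) = 57321*((17919 - 34632) - 37336) = 57321*(-16713 - 37336) = 57321*(-54049) = -3098142729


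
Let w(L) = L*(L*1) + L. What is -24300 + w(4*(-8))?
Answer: -23308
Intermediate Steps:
w(L) = L + L² (w(L) = L*L + L = L² + L = L + L²)
-24300 + w(4*(-8)) = -24300 + (4*(-8))*(1 + 4*(-8)) = -24300 - 32*(1 - 32) = -24300 - 32*(-31) = -24300 + 992 = -23308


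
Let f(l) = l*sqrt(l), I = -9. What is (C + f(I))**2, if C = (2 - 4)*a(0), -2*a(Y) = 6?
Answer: -693 - 324*I ≈ -693.0 - 324.0*I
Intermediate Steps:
f(l) = l**(3/2)
a(Y) = -3 (a(Y) = -1/2*6 = -3)
C = 6 (C = (2 - 4)*(-3) = -2*(-3) = 6)
(C + f(I))**2 = (6 + (-9)**(3/2))**2 = (6 - 27*I)**2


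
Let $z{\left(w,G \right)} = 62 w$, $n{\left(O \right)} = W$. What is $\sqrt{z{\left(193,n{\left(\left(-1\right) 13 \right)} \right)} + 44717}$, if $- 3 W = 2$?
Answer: $\sqrt{56683} \approx 238.08$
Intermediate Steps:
$W = - \frac{2}{3}$ ($W = \left(- \frac{1}{3}\right) 2 = - \frac{2}{3} \approx -0.66667$)
$n{\left(O \right)} = - \frac{2}{3}$
$\sqrt{z{\left(193,n{\left(\left(-1\right) 13 \right)} \right)} + 44717} = \sqrt{62 \cdot 193 + 44717} = \sqrt{11966 + 44717} = \sqrt{56683}$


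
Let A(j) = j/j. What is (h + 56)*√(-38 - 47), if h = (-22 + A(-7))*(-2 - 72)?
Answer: 1610*I*√85 ≈ 14843.0*I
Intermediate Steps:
A(j) = 1
h = 1554 (h = (-22 + 1)*(-2 - 72) = -21*(-74) = 1554)
(h + 56)*√(-38 - 47) = (1554 + 56)*√(-38 - 47) = 1610*√(-85) = 1610*(I*√85) = 1610*I*√85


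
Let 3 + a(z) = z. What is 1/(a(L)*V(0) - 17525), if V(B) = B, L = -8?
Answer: -1/17525 ≈ -5.7061e-5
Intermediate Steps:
a(z) = -3 + z
1/(a(L)*V(0) - 17525) = 1/((-3 - 8)*0 - 17525) = 1/(-11*0 - 17525) = 1/(0 - 17525) = 1/(-17525) = -1/17525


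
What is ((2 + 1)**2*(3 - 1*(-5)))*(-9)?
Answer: -648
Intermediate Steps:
((2 + 1)**2*(3 - 1*(-5)))*(-9) = (3**2*(3 + 5))*(-9) = (9*8)*(-9) = 72*(-9) = -648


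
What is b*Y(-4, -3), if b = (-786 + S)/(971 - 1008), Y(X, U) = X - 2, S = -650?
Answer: -8616/37 ≈ -232.86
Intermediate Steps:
Y(X, U) = -2 + X
b = 1436/37 (b = (-786 - 650)/(971 - 1008) = -1436/(-37) = -1436*(-1/37) = 1436/37 ≈ 38.811)
b*Y(-4, -3) = 1436*(-2 - 4)/37 = (1436/37)*(-6) = -8616/37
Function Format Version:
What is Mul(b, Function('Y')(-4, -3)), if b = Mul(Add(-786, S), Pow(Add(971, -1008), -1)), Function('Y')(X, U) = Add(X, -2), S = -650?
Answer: Rational(-8616, 37) ≈ -232.86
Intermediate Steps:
Function('Y')(X, U) = Add(-2, X)
b = Rational(1436, 37) (b = Mul(Add(-786, -650), Pow(Add(971, -1008), -1)) = Mul(-1436, Pow(-37, -1)) = Mul(-1436, Rational(-1, 37)) = Rational(1436, 37) ≈ 38.811)
Mul(b, Function('Y')(-4, -3)) = Mul(Rational(1436, 37), Add(-2, -4)) = Mul(Rational(1436, 37), -6) = Rational(-8616, 37)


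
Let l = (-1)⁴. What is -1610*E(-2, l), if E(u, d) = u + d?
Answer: 1610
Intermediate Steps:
l = 1
E(u, d) = d + u
-1610*E(-2, l) = -1610*(1 - 2) = -1610*(-1) = 1610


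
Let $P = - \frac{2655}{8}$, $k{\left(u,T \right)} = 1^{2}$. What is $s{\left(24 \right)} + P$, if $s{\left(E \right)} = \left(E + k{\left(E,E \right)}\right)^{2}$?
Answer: $\frac{2345}{8} \approx 293.13$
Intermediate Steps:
$k{\left(u,T \right)} = 1$
$P = - \frac{2655}{8}$ ($P = \left(-2655\right) \frac{1}{8} = - \frac{2655}{8} \approx -331.88$)
$s{\left(E \right)} = \left(1 + E\right)^{2}$ ($s{\left(E \right)} = \left(E + 1\right)^{2} = \left(1 + E\right)^{2}$)
$s{\left(24 \right)} + P = \left(1 + 24\right)^{2} - \frac{2655}{8} = 25^{2} - \frac{2655}{8} = 625 - \frac{2655}{8} = \frac{2345}{8}$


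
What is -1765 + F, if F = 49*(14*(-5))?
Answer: -5195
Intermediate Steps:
F = -3430 (F = 49*(-70) = -3430)
-1765 + F = -1765 - 3430 = -5195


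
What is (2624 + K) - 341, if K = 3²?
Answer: 2292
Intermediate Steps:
K = 9
(2624 + K) - 341 = (2624 + 9) - 341 = 2633 - 341 = 2292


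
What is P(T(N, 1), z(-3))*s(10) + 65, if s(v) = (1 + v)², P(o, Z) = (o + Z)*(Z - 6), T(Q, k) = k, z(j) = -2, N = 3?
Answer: 1033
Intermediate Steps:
P(o, Z) = (-6 + Z)*(Z + o) (P(o, Z) = (Z + o)*(-6 + Z) = (-6 + Z)*(Z + o))
P(T(N, 1), z(-3))*s(10) + 65 = ((-2)² - 6*(-2) - 6*1 - 2*1)*(1 + 10)² + 65 = (4 + 12 - 6 - 2)*11² + 65 = 8*121 + 65 = 968 + 65 = 1033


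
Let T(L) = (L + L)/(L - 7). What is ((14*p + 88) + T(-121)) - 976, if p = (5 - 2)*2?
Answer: -51335/64 ≈ -802.11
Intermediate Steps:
p = 6 (p = 3*2 = 6)
T(L) = 2*L/(-7 + L) (T(L) = (2*L)/(-7 + L) = 2*L/(-7 + L))
((14*p + 88) + T(-121)) - 976 = ((14*6 + 88) + 2*(-121)/(-7 - 121)) - 976 = ((84 + 88) + 2*(-121)/(-128)) - 976 = (172 + 2*(-121)*(-1/128)) - 976 = (172 + 121/64) - 976 = 11129/64 - 976 = -51335/64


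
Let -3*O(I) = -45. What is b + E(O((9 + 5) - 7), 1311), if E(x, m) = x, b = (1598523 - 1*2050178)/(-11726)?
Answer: 627545/11726 ≈ 53.517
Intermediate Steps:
O(I) = 15 (O(I) = -⅓*(-45) = 15)
b = 451655/11726 (b = (1598523 - 2050178)*(-1/11726) = -451655*(-1/11726) = 451655/11726 ≈ 38.517)
b + E(O((9 + 5) - 7), 1311) = 451655/11726 + 15 = 627545/11726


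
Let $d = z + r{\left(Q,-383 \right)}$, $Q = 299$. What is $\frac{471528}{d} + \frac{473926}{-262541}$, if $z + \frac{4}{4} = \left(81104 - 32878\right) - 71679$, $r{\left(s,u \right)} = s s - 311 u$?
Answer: $\frac{9022671772}{12146459365} \approx 0.74282$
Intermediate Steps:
$r{\left(s,u \right)} = s^{2} - 311 u$
$z = -23454$ ($z = -1 + \left(\left(81104 - 32878\right) - 71679\right) = -1 + \left(48226 - 71679\right) = -1 - 23453 = -23454$)
$d = 185060$ ($d = -23454 + \left(299^{2} - -119113\right) = -23454 + \left(89401 + 119113\right) = -23454 + 208514 = 185060$)
$\frac{471528}{d} + \frac{473926}{-262541} = \frac{471528}{185060} + \frac{473926}{-262541} = 471528 \cdot \frac{1}{185060} + 473926 \left(- \frac{1}{262541}\right) = \frac{117882}{46265} - \frac{473926}{262541} = \frac{9022671772}{12146459365}$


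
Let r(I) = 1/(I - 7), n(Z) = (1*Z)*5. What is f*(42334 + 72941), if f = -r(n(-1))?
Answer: 38425/4 ≈ 9606.3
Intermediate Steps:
n(Z) = 5*Z (n(Z) = Z*5 = 5*Z)
r(I) = 1/(-7 + I)
f = 1/12 (f = -1/(-7 + 5*(-1)) = -1/(-7 - 5) = -1/(-12) = -1*(-1/12) = 1/12 ≈ 0.083333)
f*(42334 + 72941) = (42334 + 72941)/12 = (1/12)*115275 = 38425/4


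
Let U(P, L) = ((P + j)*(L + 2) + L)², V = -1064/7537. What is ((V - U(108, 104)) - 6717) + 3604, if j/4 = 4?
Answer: -1322838595393/7537 ≈ -1.7551e+8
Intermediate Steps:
j = 16 (j = 4*4 = 16)
V = -1064/7537 (V = -1064*1/7537 = -1064/7537 ≈ -0.14117)
U(P, L) = (L + (2 + L)*(16 + P))² (U(P, L) = ((P + 16)*(L + 2) + L)² = ((16 + P)*(2 + L) + L)² = ((2 + L)*(16 + P) + L)² = (L + (2 + L)*(16 + P))²)
((V - U(108, 104)) - 6717) + 3604 = ((-1064/7537 - (32 + 2*108 + 17*104 + 104*108)²) - 6717) + 3604 = ((-1064/7537 - (32 + 216 + 1768 + 11232)²) - 6717) + 3604 = ((-1064/7537 - 1*13248²) - 6717) + 3604 = ((-1064/7537 - 1*175509504) - 6717) + 3604 = ((-1064/7537 - 175509504) - 6717) + 3604 = (-1322815132712/7537 - 6717) + 3604 = -1322865758741/7537 + 3604 = -1322838595393/7537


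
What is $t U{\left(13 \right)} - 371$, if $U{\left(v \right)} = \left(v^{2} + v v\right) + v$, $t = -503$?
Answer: $-176924$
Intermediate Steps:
$U{\left(v \right)} = v + 2 v^{2}$ ($U{\left(v \right)} = \left(v^{2} + v^{2}\right) + v = 2 v^{2} + v = v + 2 v^{2}$)
$t U{\left(13 \right)} - 371 = - 503 \cdot 13 \left(1 + 2 \cdot 13\right) - 371 = - 503 \cdot 13 \left(1 + 26\right) - 371 = - 503 \cdot 13 \cdot 27 - 371 = \left(-503\right) 351 - 371 = -176553 - 371 = -176924$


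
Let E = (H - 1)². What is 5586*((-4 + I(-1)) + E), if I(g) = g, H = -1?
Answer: -5586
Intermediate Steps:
E = 4 (E = (-1 - 1)² = (-2)² = 4)
5586*((-4 + I(-1)) + E) = 5586*((-4 - 1) + 4) = 5586*(-5 + 4) = 5586*(-1) = -5586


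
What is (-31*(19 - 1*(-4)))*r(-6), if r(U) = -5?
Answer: 3565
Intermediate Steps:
(-31*(19 - 1*(-4)))*r(-6) = -31*(19 - 1*(-4))*(-5) = -31*(19 + 4)*(-5) = -31*23*(-5) = -713*(-5) = 3565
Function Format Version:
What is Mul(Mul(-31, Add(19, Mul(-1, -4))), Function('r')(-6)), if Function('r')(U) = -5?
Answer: 3565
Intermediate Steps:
Mul(Mul(-31, Add(19, Mul(-1, -4))), Function('r')(-6)) = Mul(Mul(-31, Add(19, Mul(-1, -4))), -5) = Mul(Mul(-31, Add(19, 4)), -5) = Mul(Mul(-31, 23), -5) = Mul(-713, -5) = 3565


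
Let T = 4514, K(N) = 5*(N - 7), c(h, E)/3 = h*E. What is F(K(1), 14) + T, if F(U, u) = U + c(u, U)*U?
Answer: 42284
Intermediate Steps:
c(h, E) = 3*E*h (c(h, E) = 3*(h*E) = 3*(E*h) = 3*E*h)
K(N) = -35 + 5*N (K(N) = 5*(-7 + N) = -35 + 5*N)
F(U, u) = U + 3*u*U² (F(U, u) = U + (3*U*u)*U = U + 3*u*U²)
F(K(1), 14) + T = (-35 + 5*1)*(1 + 3*(-35 + 5*1)*14) + 4514 = (-35 + 5)*(1 + 3*(-35 + 5)*14) + 4514 = -30*(1 + 3*(-30)*14) + 4514 = -30*(1 - 1260) + 4514 = -30*(-1259) + 4514 = 37770 + 4514 = 42284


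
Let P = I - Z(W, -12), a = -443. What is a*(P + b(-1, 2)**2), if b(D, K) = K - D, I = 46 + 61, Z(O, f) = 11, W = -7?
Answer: -46515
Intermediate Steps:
I = 107
P = 96 (P = 107 - 1*11 = 107 - 11 = 96)
a*(P + b(-1, 2)**2) = -443*(96 + (2 - 1*(-1))**2) = -443*(96 + (2 + 1)**2) = -443*(96 + 3**2) = -443*(96 + 9) = -443*105 = -46515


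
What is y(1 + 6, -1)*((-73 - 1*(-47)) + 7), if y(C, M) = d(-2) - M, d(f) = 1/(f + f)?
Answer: -57/4 ≈ -14.250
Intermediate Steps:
d(f) = 1/(2*f)
y(C, M) = -¼ - M (y(C, M) = (½)/(-2) - M = (½)*(-½) - M = -¼ - M)
y(1 + 6, -1)*((-73 - 1*(-47)) + 7) = (-¼ - 1*(-1))*((-73 - 1*(-47)) + 7) = (-¼ + 1)*((-73 + 47) + 7) = 3*(-26 + 7)/4 = (¾)*(-19) = -57/4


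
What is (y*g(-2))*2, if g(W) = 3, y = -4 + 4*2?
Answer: 24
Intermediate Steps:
y = 4 (y = -4 + 8 = 4)
(y*g(-2))*2 = (4*3)*2 = 12*2 = 24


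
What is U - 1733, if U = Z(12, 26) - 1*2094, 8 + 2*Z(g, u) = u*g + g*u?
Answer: -3519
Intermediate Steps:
Z(g, u) = -4 + g*u (Z(g, u) = -4 + (u*g + g*u)/2 = -4 + (g*u + g*u)/2 = -4 + (2*g*u)/2 = -4 + g*u)
U = -1786 (U = (-4 + 12*26) - 1*2094 = (-4 + 312) - 2094 = 308 - 2094 = -1786)
U - 1733 = -1786 - 1733 = -3519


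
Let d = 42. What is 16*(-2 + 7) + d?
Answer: 122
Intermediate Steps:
16*(-2 + 7) + d = 16*(-2 + 7) + 42 = 16*5 + 42 = 80 + 42 = 122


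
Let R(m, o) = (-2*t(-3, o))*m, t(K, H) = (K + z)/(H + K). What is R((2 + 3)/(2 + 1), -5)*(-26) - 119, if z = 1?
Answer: -292/3 ≈ -97.333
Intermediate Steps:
t(K, H) = (1 + K)/(H + K) (t(K, H) = (K + 1)/(H + K) = (1 + K)/(H + K))
R(m, o) = 4*m/(-3 + o) (R(m, o) = (-2*(1 - 3)/(o - 3))*m = (-2*(-2)/(-3 + o))*m = (-(-4)/(-3 + o))*m = (4/(-3 + o))*m = 4*m/(-3 + o))
R((2 + 3)/(2 + 1), -5)*(-26) - 119 = (4*((2 + 3)/(2 + 1))/(-3 - 5))*(-26) - 119 = (4*(5/3)/(-8))*(-26) - 119 = (4*(5*(1/3))*(-1/8))*(-26) - 119 = (4*(5/3)*(-1/8))*(-26) - 119 = -5/6*(-26) - 119 = 65/3 - 119 = -292/3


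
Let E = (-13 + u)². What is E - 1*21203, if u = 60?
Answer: -18994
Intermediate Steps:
E = 2209 (E = (-13 + 60)² = 47² = 2209)
E - 1*21203 = 2209 - 1*21203 = 2209 - 21203 = -18994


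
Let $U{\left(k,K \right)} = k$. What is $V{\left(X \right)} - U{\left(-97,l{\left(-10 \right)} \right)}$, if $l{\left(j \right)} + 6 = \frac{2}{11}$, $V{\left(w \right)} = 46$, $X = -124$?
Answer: $143$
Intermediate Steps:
$l{\left(j \right)} = - \frac{64}{11}$ ($l{\left(j \right)} = -6 + \frac{2}{11} = - \frac{64}{11}$)
$V{\left(X \right)} - U{\left(-97,l{\left(-10 \right)} \right)} = 46 - -97 = 46 + 97 = 143$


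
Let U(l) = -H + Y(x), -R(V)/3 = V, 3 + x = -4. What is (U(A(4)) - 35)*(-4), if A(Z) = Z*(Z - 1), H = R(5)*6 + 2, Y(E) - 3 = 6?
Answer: -248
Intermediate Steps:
x = -7 (x = -3 - 4 = -7)
Y(E) = 9 (Y(E) = 3 + 6 = 9)
R(V) = -3*V
H = -88 (H = -3*5*6 + 2 = -15*6 + 2 = -90 + 2 = -88)
A(Z) = Z*(-1 + Z)
U(l) = 97 (U(l) = -1*(-88) + 9 = 88 + 9 = 97)
(U(A(4)) - 35)*(-4) = (97 - 35)*(-4) = 62*(-4) = -248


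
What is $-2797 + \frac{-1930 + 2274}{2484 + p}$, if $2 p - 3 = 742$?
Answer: $- \frac{15978573}{5713} \approx -2796.9$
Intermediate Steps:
$p = \frac{745}{2}$ ($p = \frac{3}{2} + \frac{1}{2} \cdot 742 = \frac{3}{2} + 371 = \frac{745}{2} \approx 372.5$)
$-2797 + \frac{-1930 + 2274}{2484 + p} = -2797 + \frac{-1930 + 2274}{2484 + \frac{745}{2}} = -2797 + \frac{344}{\frac{5713}{2}} = -2797 + 344 \cdot \frac{2}{5713} = -2797 + \frac{688}{5713} = - \frac{15978573}{5713}$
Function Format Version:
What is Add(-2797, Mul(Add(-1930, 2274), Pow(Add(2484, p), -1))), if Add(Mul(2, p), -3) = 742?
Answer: Rational(-15978573, 5713) ≈ -2796.9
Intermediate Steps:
p = Rational(745, 2) (p = Add(Rational(3, 2), Mul(Rational(1, 2), 742)) = Add(Rational(3, 2), 371) = Rational(745, 2) ≈ 372.50)
Add(-2797, Mul(Add(-1930, 2274), Pow(Add(2484, p), -1))) = Add(-2797, Mul(Add(-1930, 2274), Pow(Add(2484, Rational(745, 2)), -1))) = Add(-2797, Mul(344, Pow(Rational(5713, 2), -1))) = Add(-2797, Mul(344, Rational(2, 5713))) = Add(-2797, Rational(688, 5713)) = Rational(-15978573, 5713)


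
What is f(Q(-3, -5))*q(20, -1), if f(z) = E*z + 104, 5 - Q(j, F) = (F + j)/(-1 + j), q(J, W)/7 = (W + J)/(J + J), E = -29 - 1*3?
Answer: 133/5 ≈ 26.600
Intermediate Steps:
E = -32 (E = -29 - 3 = -32)
q(J, W) = 7*(J + W)/(2*J) (q(J, W) = 7*((W + J)/(J + J)) = 7*((J + W)/((2*J))) = 7*((J + W)*(1/(2*J))) = 7*((J + W)/(2*J)) = 7*(J + W)/(2*J))
Q(j, F) = 5 - (F + j)/(-1 + j)
f(z) = 104 - 32*z (f(z) = -32*z + 104 = 104 - 32*z)
f(Q(-3, -5))*q(20, -1) = (104 - 32*(-5 - 1*(-5) + 4*(-3))/(-1 - 3))*((7/2)*(20 - 1)/20) = (104 - 32*(-5 + 5 - 12)/(-4))*((7/2)*(1/20)*19) = (104 - (-8)*(-12))*(133/40) = (104 - 32*3)*(133/40) = (104 - 96)*(133/40) = 8*(133/40) = 133/5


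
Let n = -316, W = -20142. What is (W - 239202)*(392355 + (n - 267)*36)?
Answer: -96311803248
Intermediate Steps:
(W - 239202)*(392355 + (n - 267)*36) = (-20142 - 239202)*(392355 + (-316 - 267)*36) = -259344*(392355 - 583*36) = -259344*(392355 - 20988) = -259344*371367 = -96311803248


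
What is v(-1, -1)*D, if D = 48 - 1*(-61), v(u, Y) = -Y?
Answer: 109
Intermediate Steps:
D = 109 (D = 48 + 61 = 109)
v(-1, -1)*D = -1*(-1)*109 = 1*109 = 109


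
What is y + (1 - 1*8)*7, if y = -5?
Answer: -54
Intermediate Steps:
y + (1 - 1*8)*7 = -5 + (1 - 1*8)*7 = -5 + (1 - 8)*7 = -5 - 7*7 = -5 - 49 = -54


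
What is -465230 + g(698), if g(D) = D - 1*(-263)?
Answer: -464269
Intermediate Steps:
g(D) = 263 + D (g(D) = D + 263 = 263 + D)
-465230 + g(698) = -465230 + (263 + 698) = -465230 + 961 = -464269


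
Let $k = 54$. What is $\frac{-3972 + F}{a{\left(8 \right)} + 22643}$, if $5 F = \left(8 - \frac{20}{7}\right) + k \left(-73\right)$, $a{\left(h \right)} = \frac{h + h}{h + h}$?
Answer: $- \frac{27763}{132090} \approx -0.21018$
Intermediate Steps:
$a{\left(h \right)} = 1$ ($a{\left(h \right)} = \frac{2 h}{2 h} = 2 h \frac{1}{2 h} = 1$)
$F = - \frac{27558}{35}$ ($F = \frac{\left(8 - \frac{20}{7}\right) + 54 \left(-73\right)}{5} = \frac{\left(8 - \frac{20}{7}\right) - 3942}{5} = \frac{\frac{36}{7} - 3942}{5} = \frac{1}{5} \left(- \frac{27558}{7}\right) = - \frac{27558}{35} \approx -787.37$)
$\frac{-3972 + F}{a{\left(8 \right)} + 22643} = \frac{-3972 - \frac{27558}{35}}{1 + 22643} = - \frac{166578}{35 \cdot 22644} = \left(- \frac{166578}{35}\right) \frac{1}{22644} = - \frac{27763}{132090}$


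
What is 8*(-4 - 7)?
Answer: -88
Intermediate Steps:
8*(-4 - 7) = 8*(-11) = -88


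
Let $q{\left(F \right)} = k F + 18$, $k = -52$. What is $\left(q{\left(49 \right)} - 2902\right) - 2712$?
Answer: $-8144$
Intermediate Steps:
$q{\left(F \right)} = 18 - 52 F$ ($q{\left(F \right)} = - 52 F + 18 = 18 - 52 F$)
$\left(q{\left(49 \right)} - 2902\right) - 2712 = \left(\left(18 - 2548\right) - 2902\right) - 2712 = \left(-2530 - 2902\right) - 2712 = -5432 - 2712 = -8144$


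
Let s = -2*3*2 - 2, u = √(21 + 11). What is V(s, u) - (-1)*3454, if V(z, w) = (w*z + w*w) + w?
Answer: 3486 - 52*√2 ≈ 3412.5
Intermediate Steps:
u = 4*√2 (u = √32 = 4*√2 ≈ 5.6569)
s = -14 (s = -6*2 - 2 = -12 - 2 = -14)
V(z, w) = w + w² + w*z (V(z, w) = (w*z + w²) + w = (w² + w*z) + w = w + w² + w*z)
V(s, u) - (-1)*3454 = (4*√2)*(1 + 4*√2 - 14) - (-1)*3454 = (4*√2)*(-13 + 4*√2) - 1*(-3454) = 4*√2*(-13 + 4*√2) + 3454 = 3454 + 4*√2*(-13 + 4*√2)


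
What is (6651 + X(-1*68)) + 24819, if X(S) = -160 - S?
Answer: 31378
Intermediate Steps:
(6651 + X(-1*68)) + 24819 = (6651 + (-160 - (-1)*68)) + 24819 = (6651 + (-160 - 1*(-68))) + 24819 = (6651 + (-160 + 68)) + 24819 = (6651 - 92) + 24819 = 6559 + 24819 = 31378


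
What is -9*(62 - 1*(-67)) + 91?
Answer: -1070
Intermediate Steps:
-9*(62 - 1*(-67)) + 91 = -9*(62 + 67) + 91 = -9*129 + 91 = -1161 + 91 = -1070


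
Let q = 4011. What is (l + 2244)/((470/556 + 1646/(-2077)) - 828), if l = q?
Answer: -1203891510/159353887 ≈ -7.5548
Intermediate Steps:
l = 4011
(l + 2244)/((470/556 + 1646/(-2077)) - 828) = (4011 + 2244)/((470/556 + 1646/(-2077)) - 828) = 6255/((470*(1/556) + 1646*(-1/2077)) - 828) = 6255/((235/278 - 1646/2077) - 828) = 6255/(30507/577406 - 828) = 6255/(-478061661/577406) = 6255*(-577406/478061661) = -1203891510/159353887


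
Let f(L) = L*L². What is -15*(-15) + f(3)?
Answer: 252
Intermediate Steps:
f(L) = L³
-15*(-15) + f(3) = -15*(-15) + 3³ = 225 + 27 = 252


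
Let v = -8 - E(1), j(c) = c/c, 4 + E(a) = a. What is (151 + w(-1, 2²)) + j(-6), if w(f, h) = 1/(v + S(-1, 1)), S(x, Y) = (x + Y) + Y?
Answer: 607/4 ≈ 151.75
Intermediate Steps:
S(x, Y) = x + 2*Y (S(x, Y) = (Y + x) + Y = x + 2*Y)
E(a) = -4 + a
j(c) = 1
v = -5 (v = -8 - (-4 + 1) = -8 - 1*(-3) = -8 + 3 = -5)
w(f, h) = -¼ (w(f, h) = 1/(-5 + (-1 + 2*1)) = 1/(-5 + (-1 + 2)) = 1/(-5 + 1) = 1/(-4) = -¼)
(151 + w(-1, 2²)) + j(-6) = (151 - ¼) + 1 = 603/4 + 1 = 607/4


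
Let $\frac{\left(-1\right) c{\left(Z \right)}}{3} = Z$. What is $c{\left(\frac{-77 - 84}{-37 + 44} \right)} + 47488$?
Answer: $47557$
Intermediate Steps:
$c{\left(Z \right)} = - 3 Z$
$c{\left(\frac{-77 - 84}{-37 + 44} \right)} + 47488 = - 3 \frac{-77 - 84}{-37 + 44} + 47488 = - 3 \left(- \frac{161}{7}\right) + 47488 = - 3 \left(\left(-161\right) \frac{1}{7}\right) + 47488 = \left(-3\right) \left(-23\right) + 47488 = 69 + 47488 = 47557$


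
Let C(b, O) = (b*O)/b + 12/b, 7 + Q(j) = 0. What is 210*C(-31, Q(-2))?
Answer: -48090/31 ≈ -1551.3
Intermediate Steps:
Q(j) = -7 (Q(j) = -7 + 0 = -7)
C(b, O) = O + 12/b (C(b, O) = (O*b)/b + 12/b = O + 12/b)
210*C(-31, Q(-2)) = 210*(-7 + 12/(-31)) = 210*(-7 + 12*(-1/31)) = 210*(-7 - 12/31) = 210*(-229/31) = -48090/31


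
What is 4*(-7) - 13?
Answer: -41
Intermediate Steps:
4*(-7) - 13 = -28 - 13 = -41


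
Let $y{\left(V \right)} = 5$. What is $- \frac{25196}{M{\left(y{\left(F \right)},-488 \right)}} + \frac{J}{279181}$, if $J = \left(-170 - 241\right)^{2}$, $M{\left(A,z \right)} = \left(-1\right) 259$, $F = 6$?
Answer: $\frac{1011142145}{10329697} \approx 97.887$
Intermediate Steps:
$M{\left(A,z \right)} = -259$
$J = 168921$ ($J = \left(-411\right)^{2} = 168921$)
$- \frac{25196}{M{\left(y{\left(F \right)},-488 \right)}} + \frac{J}{279181} = - \frac{25196}{-259} + \frac{168921}{279181} = \left(-25196\right) \left(- \frac{1}{259}\right) + 168921 \cdot \frac{1}{279181} = \frac{25196}{259} + \frac{168921}{279181} = \frac{1011142145}{10329697}$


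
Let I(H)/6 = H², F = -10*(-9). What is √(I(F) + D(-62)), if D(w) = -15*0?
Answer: 90*√6 ≈ 220.45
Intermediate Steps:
D(w) = 0
F = 90
I(H) = 6*H²
√(I(F) + D(-62)) = √(6*90² + 0) = √(6*8100 + 0) = √(48600 + 0) = √48600 = 90*√6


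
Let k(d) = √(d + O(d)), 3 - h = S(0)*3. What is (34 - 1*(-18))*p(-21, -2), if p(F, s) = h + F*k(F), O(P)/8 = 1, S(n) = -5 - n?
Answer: 936 - 1092*I*√13 ≈ 936.0 - 3937.3*I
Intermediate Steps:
O(P) = 8 (O(P) = 8*1 = 8)
h = 18 (h = 3 - (-5 - 1*0)*3 = 3 - (-5 + 0)*3 = 3 - (-5)*3 = 3 - 1*(-15) = 3 + 15 = 18)
k(d) = √(8 + d) (k(d) = √(d + 8) = √(8 + d))
p(F, s) = 18 + F*√(8 + F)
(34 - 1*(-18))*p(-21, -2) = (34 - 1*(-18))*(18 - 21*√(8 - 21)) = (34 + 18)*(18 - 21*I*√13) = 52*(18 - 21*I*√13) = 936 - 1092*I*√13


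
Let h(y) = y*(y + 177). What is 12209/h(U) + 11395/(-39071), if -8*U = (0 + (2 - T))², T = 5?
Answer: -30673436581/494756073 ≈ -61.997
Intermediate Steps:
U = -9/8 (U = -(0 + (2 - 1*5))²/8 = -(0 + (2 - 5))²/8 = -(0 - 3)²/8 = -⅛*(-3)² = -⅛*9 = -9/8 ≈ -1.1250)
h(y) = y*(177 + y)
12209/h(U) + 11395/(-39071) = 12209/((-9*(177 - 9/8)/8)) + 11395/(-39071) = 12209/((-9/8*1407/8)) + 11395*(-1/39071) = 12209/(-12663/64) - 11395/39071 = 12209*(-64/12663) - 11395/39071 = -781376/12663 - 11395/39071 = -30673436581/494756073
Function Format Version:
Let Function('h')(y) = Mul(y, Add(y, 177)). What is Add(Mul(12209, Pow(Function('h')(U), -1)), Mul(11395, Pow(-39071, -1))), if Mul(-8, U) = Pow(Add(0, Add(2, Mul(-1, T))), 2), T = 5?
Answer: Rational(-30673436581, 494756073) ≈ -61.997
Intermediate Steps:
U = Rational(-9, 8) (U = Mul(Rational(-1, 8), Pow(Add(0, Add(2, Mul(-1, 5))), 2)) = Mul(Rational(-1, 8), Pow(Add(0, Add(2, -5)), 2)) = Mul(Rational(-1, 8), Pow(Add(0, -3), 2)) = Mul(Rational(-1, 8), Pow(-3, 2)) = Mul(Rational(-1, 8), 9) = Rational(-9, 8) ≈ -1.1250)
Function('h')(y) = Mul(y, Add(177, y))
Add(Mul(12209, Pow(Function('h')(U), -1)), Mul(11395, Pow(-39071, -1))) = Add(Mul(12209, Pow(Mul(Rational(-9, 8), Add(177, Rational(-9, 8))), -1)), Mul(11395, Pow(-39071, -1))) = Add(Mul(12209, Pow(Mul(Rational(-9, 8), Rational(1407, 8)), -1)), Mul(11395, Rational(-1, 39071))) = Add(Mul(12209, Pow(Rational(-12663, 64), -1)), Rational(-11395, 39071)) = Add(Mul(12209, Rational(-64, 12663)), Rational(-11395, 39071)) = Add(Rational(-781376, 12663), Rational(-11395, 39071)) = Rational(-30673436581, 494756073)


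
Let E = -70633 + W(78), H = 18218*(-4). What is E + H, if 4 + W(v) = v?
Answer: -143431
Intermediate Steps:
W(v) = -4 + v
H = -72872
E = -70559 (E = -70633 + (-4 + 78) = -70633 + 74 = -70559)
E + H = -70559 - 72872 = -143431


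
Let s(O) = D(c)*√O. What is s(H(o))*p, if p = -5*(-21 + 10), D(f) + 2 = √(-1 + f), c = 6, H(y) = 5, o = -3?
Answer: 275 - 110*√5 ≈ 29.033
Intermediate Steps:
D(f) = -2 + √(-1 + f)
p = 55 (p = -5*(-11) = 55)
s(O) = √O*(-2 + √5) (s(O) = (-2 + √(-1 + 6))*√O = (-2 + √5)*√O = √O*(-2 + √5))
s(H(o))*p = (√5*(-2 + √5))*55 = 55*√5*(-2 + √5)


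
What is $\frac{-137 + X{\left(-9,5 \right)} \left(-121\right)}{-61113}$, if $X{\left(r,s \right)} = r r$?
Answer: $\frac{9938}{61113} \approx 0.16262$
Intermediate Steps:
$X{\left(r,s \right)} = r^{2}$
$\frac{-137 + X{\left(-9,5 \right)} \left(-121\right)}{-61113} = \frac{-137 + \left(-9\right)^{2} \left(-121\right)}{-61113} = \left(-137 + 81 \left(-121\right)\right) \left(- \frac{1}{61113}\right) = \left(-137 - 9801\right) \left(- \frac{1}{61113}\right) = \left(-9938\right) \left(- \frac{1}{61113}\right) = \frac{9938}{61113}$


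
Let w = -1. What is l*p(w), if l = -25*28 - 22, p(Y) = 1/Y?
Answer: 722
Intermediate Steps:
p(Y) = 1/Y
l = -722 (l = -700 - 22 = -722)
l*p(w) = -722/(-1) = -722*(-1) = 722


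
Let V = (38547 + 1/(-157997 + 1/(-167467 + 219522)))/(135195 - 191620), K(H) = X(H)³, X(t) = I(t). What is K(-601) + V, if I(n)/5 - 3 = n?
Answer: -12404990164562753127197143/464069321583450 ≈ -2.6731e+10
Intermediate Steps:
I(n) = 15 + 5*n
X(t) = 15 + 5*t
K(H) = (15 + 5*H)³
V = -317031105647143/464069321583450 (V = (38547 + 1/(-157997 + 1/52055))/(-56425) = (38547 + 1/(-157997 + 1/52055))*(-1/56425) = (38547 + 1/(-8224533834/52055))*(-1/56425) = (38547 - 52055/8224533834)*(-1/56425) = (317031105647143/8224533834)*(-1/56425) = -317031105647143/464069321583450 ≈ -0.68316)
K(-601) + V = 125*(3 - 601)³ - 317031105647143/464069321583450 = 125*(-598)³ - 317031105647143/464069321583450 = 125*(-213847192) - 317031105647143/464069321583450 = -26730899000 - 317031105647143/464069321583450 = -12404990164562753127197143/464069321583450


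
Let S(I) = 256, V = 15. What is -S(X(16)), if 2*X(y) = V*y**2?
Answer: -256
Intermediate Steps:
X(y) = 15*y**2/2 (X(y) = (15*y**2)/2 = 15*y**2/2)
-S(X(16)) = -1*256 = -256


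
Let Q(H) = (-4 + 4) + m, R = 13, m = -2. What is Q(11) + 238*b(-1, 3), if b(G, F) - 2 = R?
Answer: 3568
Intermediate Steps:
b(G, F) = 15 (b(G, F) = 2 + 13 = 15)
Q(H) = -2 (Q(H) = (-4 + 4) - 2 = 0 - 2 = -2)
Q(11) + 238*b(-1, 3) = -2 + 238*15 = -2 + 3570 = 3568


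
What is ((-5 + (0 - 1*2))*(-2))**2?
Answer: 196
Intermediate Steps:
((-5 + (0 - 1*2))*(-2))**2 = ((-5 + (0 - 2))*(-2))**2 = ((-5 - 2)*(-2))**2 = (-7*(-2))**2 = 14**2 = 196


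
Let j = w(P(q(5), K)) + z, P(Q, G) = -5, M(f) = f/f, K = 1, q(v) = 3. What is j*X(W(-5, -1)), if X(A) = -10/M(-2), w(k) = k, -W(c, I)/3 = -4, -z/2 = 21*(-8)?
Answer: -3310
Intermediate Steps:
M(f) = 1
z = 336 (z = -42*(-8) = -2*(-168) = 336)
W(c, I) = 12 (W(c, I) = -3*(-4) = 12)
X(A) = -10 (X(A) = -10/1 = -10*1 = -10)
j = 331 (j = -5 + 336 = 331)
j*X(W(-5, -1)) = 331*(-10) = -3310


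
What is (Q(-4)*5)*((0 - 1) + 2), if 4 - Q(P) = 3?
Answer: 5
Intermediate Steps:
Q(P) = 1 (Q(P) = 4 - 1*3 = 4 - 3 = 1)
(Q(-4)*5)*((0 - 1) + 2) = (1*5)*((0 - 1) + 2) = 5*(-1 + 2) = 5*1 = 5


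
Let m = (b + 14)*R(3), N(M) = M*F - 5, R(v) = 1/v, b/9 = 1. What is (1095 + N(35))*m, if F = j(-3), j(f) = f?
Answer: 22655/3 ≈ 7551.7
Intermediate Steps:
F = -3
b = 9 (b = 9*1 = 9)
N(M) = -5 - 3*M (N(M) = M*(-3) - 5 = -3*M - 5 = -5 - 3*M)
m = 23/3 (m = (9 + 14)/3 = 23*(1/3) = 23/3 ≈ 7.6667)
(1095 + N(35))*m = (1095 + (-5 - 3*35))*(23/3) = (1095 + (-5 - 105))*(23/3) = (1095 - 110)*(23/3) = 985*(23/3) = 22655/3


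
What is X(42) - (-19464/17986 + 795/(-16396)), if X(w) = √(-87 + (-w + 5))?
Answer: 166715307/147449228 + 2*I*√31 ≈ 1.1307 + 11.136*I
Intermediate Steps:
X(w) = √(-82 - w) (X(w) = √(-87 + (5 - w)) = √(-82 - w))
X(42) - (-19464/17986 + 795/(-16396)) = √(-82 - 1*42) - (-19464/17986 + 795/(-16396)) = √(-82 - 42) - (-19464*1/17986 + 795*(-1/16396)) = √(-124) - (-9732/8993 - 795/16396) = 2*I*√31 - 1*(-166715307/147449228) = 2*I*√31 + 166715307/147449228 = 166715307/147449228 + 2*I*√31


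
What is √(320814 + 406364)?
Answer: √727178 ≈ 852.75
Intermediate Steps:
√(320814 + 406364) = √727178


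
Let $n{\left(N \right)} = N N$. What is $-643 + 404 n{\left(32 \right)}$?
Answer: $413053$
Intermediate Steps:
$n{\left(N \right)} = N^{2}$
$-643 + 404 n{\left(32 \right)} = -643 + 404 \cdot 32^{2} = -643 + 404 \cdot 1024 = -643 + 413696 = 413053$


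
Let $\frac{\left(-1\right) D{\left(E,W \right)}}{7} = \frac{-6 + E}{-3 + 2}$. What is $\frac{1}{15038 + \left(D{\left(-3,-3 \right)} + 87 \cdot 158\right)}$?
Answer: $\frac{1}{28721} \approx 3.4818 \cdot 10^{-5}$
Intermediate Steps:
$D{\left(E,W \right)} = -42 + 7 E$ ($D{\left(E,W \right)} = - 7 \frac{-6 + E}{-3 + 2} = - 7 \frac{-6 + E}{-1} = - 7 \left(-6 + E\right) \left(-1\right) = - 7 \left(6 - E\right) = -42 + 7 E$)
$\frac{1}{15038 + \left(D{\left(-3,-3 \right)} + 87 \cdot 158\right)} = \frac{1}{15038 + \left(\left(-42 + 7 \left(-3\right)\right) + 87 \cdot 158\right)} = \frac{1}{15038 + \left(\left(-42 - 21\right) + 13746\right)} = \frac{1}{15038 + \left(-63 + 13746\right)} = \frac{1}{15038 + 13683} = \frac{1}{28721}$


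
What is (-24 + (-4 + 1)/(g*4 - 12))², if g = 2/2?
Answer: 35721/64 ≈ 558.14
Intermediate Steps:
g = 1 (g = 2*(½) = 1)
(-24 + (-4 + 1)/(g*4 - 12))² = (-24 + (-4 + 1)/(1*4 - 12))² = (-24 - 3/(4 - 12))² = (-24 - 3/(-8))² = (-24 - 3*(-⅛))² = (-24 + 3/8)² = (-189/8)² = 35721/64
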